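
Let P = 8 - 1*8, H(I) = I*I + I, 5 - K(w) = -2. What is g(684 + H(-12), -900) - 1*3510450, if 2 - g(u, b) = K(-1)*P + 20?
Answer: -3510468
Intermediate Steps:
K(w) = 7 (K(w) = 5 - 1*(-2) = 5 + 2 = 7)
H(I) = I + I² (H(I) = I² + I = I + I²)
P = 0 (P = 8 - 8 = 0)
g(u, b) = -18 (g(u, b) = 2 - (7*0 + 20) = 2 - (0 + 20) = 2 - 1*20 = 2 - 20 = -18)
g(684 + H(-12), -900) - 1*3510450 = -18 - 1*3510450 = -18 - 3510450 = -3510468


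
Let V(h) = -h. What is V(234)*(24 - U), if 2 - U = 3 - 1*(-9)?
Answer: -7956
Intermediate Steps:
U = -10 (U = 2 - (3 - 1*(-9)) = 2 - (3 + 9) = 2 - 1*12 = 2 - 12 = -10)
V(234)*(24 - U) = (-1*234)*(24 - 1*(-10)) = -234*(24 + 10) = -234*34 = -7956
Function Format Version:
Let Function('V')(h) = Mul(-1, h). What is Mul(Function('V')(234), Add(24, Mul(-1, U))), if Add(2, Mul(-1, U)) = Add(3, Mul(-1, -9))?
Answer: -7956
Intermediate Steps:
U = -10 (U = Add(2, Mul(-1, Add(3, Mul(-1, -9)))) = Add(2, Mul(-1, Add(3, 9))) = Add(2, Mul(-1, 12)) = Add(2, -12) = -10)
Mul(Function('V')(234), Add(24, Mul(-1, U))) = Mul(Mul(-1, 234), Add(24, Mul(-1, -10))) = Mul(-234, Add(24, 10)) = Mul(-234, 34) = -7956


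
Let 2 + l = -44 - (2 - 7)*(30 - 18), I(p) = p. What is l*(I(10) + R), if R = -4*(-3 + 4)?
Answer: 84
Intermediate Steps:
l = 14 (l = -2 + (-44 - (2 - 7)*(30 - 18)) = -2 + (-44 - (-5)*12) = -2 + (-44 - 1*(-60)) = -2 + (-44 + 60) = -2 + 16 = 14)
R = -4 (R = -4*1 = -4)
l*(I(10) + R) = 14*(10 - 4) = 14*6 = 84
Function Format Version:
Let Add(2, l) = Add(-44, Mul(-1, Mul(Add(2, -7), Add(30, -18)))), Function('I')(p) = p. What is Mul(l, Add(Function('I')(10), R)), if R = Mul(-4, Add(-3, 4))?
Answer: 84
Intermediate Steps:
l = 14 (l = Add(-2, Add(-44, Mul(-1, Mul(Add(2, -7), Add(30, -18))))) = Add(-2, Add(-44, Mul(-1, Mul(-5, 12)))) = Add(-2, Add(-44, Mul(-1, -60))) = Add(-2, Add(-44, 60)) = Add(-2, 16) = 14)
R = -4 (R = Mul(-4, 1) = -4)
Mul(l, Add(Function('I')(10), R)) = Mul(14, Add(10, -4)) = Mul(14, 6) = 84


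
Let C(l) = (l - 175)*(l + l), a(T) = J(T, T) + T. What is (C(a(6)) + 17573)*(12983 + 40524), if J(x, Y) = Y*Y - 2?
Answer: 362402911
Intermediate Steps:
J(x, Y) = -2 + Y² (J(x, Y) = Y² - 2 = -2 + Y²)
a(T) = -2 + T + T² (a(T) = (-2 + T²) + T = -2 + T + T²)
C(l) = 2*l*(-175 + l) (C(l) = (-175 + l)*(2*l) = 2*l*(-175 + l))
(C(a(6)) + 17573)*(12983 + 40524) = (2*(-2 + 6 + 6²)*(-175 + (-2 + 6 + 6²)) + 17573)*(12983 + 40524) = (2*(-2 + 6 + 36)*(-175 + (-2 + 6 + 36)) + 17573)*53507 = (2*40*(-175 + 40) + 17573)*53507 = (2*40*(-135) + 17573)*53507 = (-10800 + 17573)*53507 = 6773*53507 = 362402911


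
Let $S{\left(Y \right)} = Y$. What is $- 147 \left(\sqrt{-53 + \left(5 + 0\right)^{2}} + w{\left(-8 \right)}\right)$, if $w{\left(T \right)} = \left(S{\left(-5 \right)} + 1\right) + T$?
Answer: $1764 - 294 i \sqrt{7} \approx 1764.0 - 777.85 i$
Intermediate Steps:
$w{\left(T \right)} = -4 + T$ ($w{\left(T \right)} = \left(-5 + 1\right) + T = -4 + T$)
$- 147 \left(\sqrt{-53 + \left(5 + 0\right)^{2}} + w{\left(-8 \right)}\right) = - 147 \left(\sqrt{-53 + \left(5 + 0\right)^{2}} - 12\right) = - 147 \left(\sqrt{-53 + 5^{2}} - 12\right) = - 147 \left(\sqrt{-53 + 25} - 12\right) = - 147 \left(\sqrt{-28} - 12\right) = - 147 \left(2 i \sqrt{7} - 12\right) = - 147 \left(-12 + 2 i \sqrt{7}\right) = 1764 - 294 i \sqrt{7}$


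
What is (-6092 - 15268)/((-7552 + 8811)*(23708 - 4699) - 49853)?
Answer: -3560/3980413 ≈ -0.00089438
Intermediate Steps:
(-6092 - 15268)/((-7552 + 8811)*(23708 - 4699) - 49853) = -21360/(1259*19009 - 49853) = -21360/(23932331 - 49853) = -21360/23882478 = -21360*1/23882478 = -3560/3980413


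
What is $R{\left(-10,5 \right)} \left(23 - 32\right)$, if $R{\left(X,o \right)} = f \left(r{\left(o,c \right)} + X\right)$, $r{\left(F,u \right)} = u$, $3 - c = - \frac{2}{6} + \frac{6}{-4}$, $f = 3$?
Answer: $\frac{279}{2} \approx 139.5$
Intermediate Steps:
$c = \frac{29}{6}$ ($c = 3 - \left(- \frac{2}{6} + \frac{6}{-4}\right) = 3 - \left(\left(-2\right) \frac{1}{6} + 6 \left(- \frac{1}{4}\right)\right) = 3 - \left(- \frac{1}{3} - \frac{3}{2}\right) = 3 - - \frac{11}{6} = 3 + \frac{11}{6} = \frac{29}{6} \approx 4.8333$)
$R{\left(X,o \right)} = \frac{29}{2} + 3 X$ ($R{\left(X,o \right)} = 3 \left(\frac{29}{6} + X\right) = \frac{29}{2} + 3 X$)
$R{\left(-10,5 \right)} \left(23 - 32\right) = \left(\frac{29}{2} + 3 \left(-10\right)\right) \left(23 - 32\right) = \left(\frac{29}{2} - 30\right) \left(-9\right) = \left(- \frac{31}{2}\right) \left(-9\right) = \frac{279}{2}$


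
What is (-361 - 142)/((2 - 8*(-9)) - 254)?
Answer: 503/180 ≈ 2.7944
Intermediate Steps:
(-361 - 142)/((2 - 8*(-9)) - 254) = -503/((2 + 72) - 254) = -503/(74 - 254) = -503/(-180) = -503*(-1/180) = 503/180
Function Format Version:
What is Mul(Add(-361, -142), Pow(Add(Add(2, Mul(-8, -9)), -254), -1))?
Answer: Rational(503, 180) ≈ 2.7944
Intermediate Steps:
Mul(Add(-361, -142), Pow(Add(Add(2, Mul(-8, -9)), -254), -1)) = Mul(-503, Pow(Add(Add(2, 72), -254), -1)) = Mul(-503, Pow(Add(74, -254), -1)) = Mul(-503, Pow(-180, -1)) = Mul(-503, Rational(-1, 180)) = Rational(503, 180)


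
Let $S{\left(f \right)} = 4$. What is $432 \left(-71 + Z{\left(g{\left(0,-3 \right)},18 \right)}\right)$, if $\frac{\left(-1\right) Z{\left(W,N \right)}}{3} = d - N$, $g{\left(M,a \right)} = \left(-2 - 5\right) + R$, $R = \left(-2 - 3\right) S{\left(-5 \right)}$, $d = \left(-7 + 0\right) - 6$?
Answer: $9504$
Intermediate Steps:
$d = -13$ ($d = -7 - 6 = -13$)
$R = -20$ ($R = \left(-2 - 3\right) 4 = \left(-5\right) 4 = -20$)
$g{\left(M,a \right)} = -27$ ($g{\left(M,a \right)} = \left(-2 - 5\right) - 20 = -7 - 20 = -27$)
$Z{\left(W,N \right)} = 39 + 3 N$ ($Z{\left(W,N \right)} = - 3 \left(-13 - N\right) = 39 + 3 N$)
$432 \left(-71 + Z{\left(g{\left(0,-3 \right)},18 \right)}\right) = 432 \left(-71 + \left(39 + 3 \cdot 18\right)\right) = 432 \left(-71 + \left(39 + 54\right)\right) = 432 \left(-71 + 93\right) = 432 \cdot 22 = 9504$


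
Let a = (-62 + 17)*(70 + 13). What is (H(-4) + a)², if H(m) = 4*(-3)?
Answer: 14040009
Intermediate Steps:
H(m) = -12
a = -3735 (a = -45*83 = -3735)
(H(-4) + a)² = (-12 - 3735)² = (-3747)² = 14040009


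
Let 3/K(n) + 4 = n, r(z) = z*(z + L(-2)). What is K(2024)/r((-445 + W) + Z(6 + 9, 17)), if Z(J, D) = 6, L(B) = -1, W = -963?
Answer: 3/3973352120 ≈ 7.5503e-10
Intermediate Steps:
r(z) = z*(-1 + z) (r(z) = z*(z - 1) = z*(-1 + z))
K(n) = 3/(-4 + n)
K(2024)/r((-445 + W) + Z(6 + 9, 17)) = (3/(-4 + 2024))/((((-445 - 963) + 6)*(-1 + ((-445 - 963) + 6)))) = (3/2020)/(((-1408 + 6)*(-1 + (-1408 + 6)))) = (3*(1/2020))/((-1402*(-1 - 1402))) = 3/(2020*((-1402*(-1403)))) = (3/2020)/1967006 = (3/2020)*(1/1967006) = 3/3973352120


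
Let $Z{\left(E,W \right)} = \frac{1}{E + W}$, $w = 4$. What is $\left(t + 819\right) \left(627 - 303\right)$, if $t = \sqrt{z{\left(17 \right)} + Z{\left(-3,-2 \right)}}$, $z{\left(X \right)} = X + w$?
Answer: $265356 + \frac{648 \sqrt{130}}{5} \approx 2.6683 \cdot 10^{5}$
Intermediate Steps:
$z{\left(X \right)} = 4 + X$ ($z{\left(X \right)} = X + 4 = 4 + X$)
$t = \frac{2 \sqrt{130}}{5}$ ($t = \sqrt{\left(4 + 17\right) + \frac{1}{-3 - 2}} = \sqrt{21 + \frac{1}{-5}} = \sqrt{21 - \frac{1}{5}} = \sqrt{\frac{104}{5}} = \frac{2 \sqrt{130}}{5} \approx 4.5607$)
$\left(t + 819\right) \left(627 - 303\right) = \left(\frac{2 \sqrt{130}}{5} + 819\right) \left(627 - 303\right) = \left(819 + \frac{2 \sqrt{130}}{5}\right) \left(627 - 303\right) = \left(819 + \frac{2 \sqrt{130}}{5}\right) 324 = 265356 + \frac{648 \sqrt{130}}{5}$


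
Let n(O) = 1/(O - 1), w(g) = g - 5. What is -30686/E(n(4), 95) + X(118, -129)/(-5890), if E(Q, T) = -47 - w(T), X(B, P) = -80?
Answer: 18075150/80693 ≈ 224.00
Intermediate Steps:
w(g) = -5 + g
n(O) = 1/(-1 + O)
E(Q, T) = -42 - T (E(Q, T) = -47 - (-5 + T) = -47 + (5 - T) = -42 - T)
-30686/E(n(4), 95) + X(118, -129)/(-5890) = -30686/(-42 - 1*95) - 80/(-5890) = -30686/(-42 - 95) - 80*(-1/5890) = -30686/(-137) + 8/589 = -30686*(-1/137) + 8/589 = 30686/137 + 8/589 = 18075150/80693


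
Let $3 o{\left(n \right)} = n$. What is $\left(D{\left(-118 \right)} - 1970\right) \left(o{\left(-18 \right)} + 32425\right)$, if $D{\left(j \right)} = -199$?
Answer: $-70316811$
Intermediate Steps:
$o{\left(n \right)} = \frac{n}{3}$
$\left(D{\left(-118 \right)} - 1970\right) \left(o{\left(-18 \right)} + 32425\right) = \left(-199 - 1970\right) \left(\frac{1}{3} \left(-18\right) + 32425\right) = - 2169 \left(-6 + 32425\right) = \left(-2169\right) 32419 = -70316811$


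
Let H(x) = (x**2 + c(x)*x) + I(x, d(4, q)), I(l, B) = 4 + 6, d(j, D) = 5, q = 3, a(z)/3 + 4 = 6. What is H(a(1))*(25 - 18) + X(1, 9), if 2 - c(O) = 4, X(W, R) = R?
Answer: 247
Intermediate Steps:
c(O) = -2 (c(O) = 2 - 1*4 = 2 - 4 = -2)
a(z) = 6 (a(z) = -12 + 3*6 = -12 + 18 = 6)
I(l, B) = 10
H(x) = 10 + x**2 - 2*x (H(x) = (x**2 - 2*x) + 10 = 10 + x**2 - 2*x)
H(a(1))*(25 - 18) + X(1, 9) = (10 + 6**2 - 2*6)*(25 - 18) + 9 = (10 + 36 - 12)*7 + 9 = 34*7 + 9 = 238 + 9 = 247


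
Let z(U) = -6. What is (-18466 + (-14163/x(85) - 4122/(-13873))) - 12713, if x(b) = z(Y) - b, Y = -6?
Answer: -39164851896/1262443 ≈ -31023.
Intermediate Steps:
x(b) = -6 - b
(-18466 + (-14163/x(85) - 4122/(-13873))) - 12713 = (-18466 + (-14163/(-6 - 1*85) - 4122/(-13873))) - 12713 = (-18466 + (-14163/(-6 - 85) - 4122*(-1/13873))) - 12713 = (-18466 + (-14163/(-91) + 4122/13873)) - 12713 = (-18466 + (-14163*(-1/91) + 4122/13873)) - 12713 = (-18466 + (14163/91 + 4122/13873)) - 12713 = (-18466 + 196858401/1262443) - 12713 = -23115414037/1262443 - 12713 = -39164851896/1262443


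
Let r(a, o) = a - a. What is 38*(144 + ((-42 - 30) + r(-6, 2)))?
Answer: 2736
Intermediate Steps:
r(a, o) = 0
38*(144 + ((-42 - 30) + r(-6, 2))) = 38*(144 + ((-42 - 30) + 0)) = 38*(144 + (-72 + 0)) = 38*(144 - 72) = 38*72 = 2736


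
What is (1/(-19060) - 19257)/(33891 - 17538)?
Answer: -367038421/311688180 ≈ -1.1776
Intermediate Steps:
(1/(-19060) - 19257)/(33891 - 17538) = (-1/19060 - 19257)/16353 = -367038421/19060*1/16353 = -367038421/311688180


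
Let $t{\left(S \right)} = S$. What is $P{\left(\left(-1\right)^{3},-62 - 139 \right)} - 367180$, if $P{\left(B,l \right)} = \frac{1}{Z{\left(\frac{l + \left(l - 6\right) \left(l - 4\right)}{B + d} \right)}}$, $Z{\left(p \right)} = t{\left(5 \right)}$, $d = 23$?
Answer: $- \frac{1835899}{5} \approx -3.6718 \cdot 10^{5}$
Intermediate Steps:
$Z{\left(p \right)} = 5$
$P{\left(B,l \right)} = \frac{1}{5}$
$P{\left(\left(-1\right)^{3},-62 - 139 \right)} - 367180 = \frac{1}{5} - 367180 = - \frac{1835899}{5}$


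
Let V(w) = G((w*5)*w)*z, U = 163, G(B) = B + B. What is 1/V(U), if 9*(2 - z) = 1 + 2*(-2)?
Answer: 3/1859830 ≈ 1.6131e-6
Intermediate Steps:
G(B) = 2*B
z = 7/3 (z = 2 - (1 + 2*(-2))/9 = 2 - (1 - 4)/9 = 2 - 1/9*(-3) = 2 + 1/3 = 7/3 ≈ 2.3333)
V(w) = 70*w**2/3 (V(w) = (2*((w*5)*w))*(7/3) = (2*((5*w)*w))*(7/3) = (2*(5*w**2))*(7/3) = (10*w**2)*(7/3) = 70*w**2/3)
1/V(U) = 1/((70/3)*163**2) = 1/((70/3)*26569) = 1/(1859830/3) = 3/1859830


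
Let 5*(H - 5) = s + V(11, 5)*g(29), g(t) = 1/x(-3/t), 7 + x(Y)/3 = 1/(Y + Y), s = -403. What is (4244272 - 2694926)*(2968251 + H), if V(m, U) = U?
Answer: 1632549377073922/355 ≈ 4.5987e+12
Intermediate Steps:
x(Y) = -21 + 3/(2*Y) (x(Y) = -21 + 3/(Y + Y) = -21 + 3/((2*Y)) = -21 + 3*(1/(2*Y)) = -21 + 3/(2*Y))
g(t) = 1/(-21 - t/2) (g(t) = 1/(-21 + 3/(2*((-3/t)))) = 1/(-21 + 3*(-t/3)/2) = 1/(-21 - t/2))
H = -26848/355 (H = 5 + (-403 + 5*(-2/(42 + 29)))/5 = 5 + (-403 + 5*(-2/71))/5 = 5 + (-403 - 10/71)/5 = 5 + (1/5)*(-28623/71) = 5 - 28623/355 = -26848/355 ≈ -75.628)
(4244272 - 2694926)*(2968251 + H) = (4244272 - 2694926)*(2968251 - 26848/355) = 1549346*(1053702257/355) = 1632549377073922/355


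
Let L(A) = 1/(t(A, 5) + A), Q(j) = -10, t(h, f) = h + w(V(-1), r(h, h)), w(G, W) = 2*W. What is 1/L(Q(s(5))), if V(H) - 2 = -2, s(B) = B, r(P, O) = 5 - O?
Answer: 10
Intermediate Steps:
V(H) = 0 (V(H) = 2 - 2 = 0)
t(h, f) = 10 - h (t(h, f) = h + 2*(5 - h) = h + (10 - 2*h) = 10 - h)
L(A) = ⅒ (L(A) = 1/((10 - A) + A) = 1/10 = ⅒)
1/L(Q(s(5))) = 1/(⅒) = 10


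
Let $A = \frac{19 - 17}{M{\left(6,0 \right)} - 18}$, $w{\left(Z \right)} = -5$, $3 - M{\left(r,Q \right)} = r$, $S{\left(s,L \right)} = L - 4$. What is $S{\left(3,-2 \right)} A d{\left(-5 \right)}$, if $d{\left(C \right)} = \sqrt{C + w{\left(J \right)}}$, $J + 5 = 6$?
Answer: $\frac{4 i \sqrt{10}}{7} \approx 1.807 i$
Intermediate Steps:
$J = 1$ ($J = -5 + 6 = 1$)
$S{\left(s,L \right)} = -4 + L$
$M{\left(r,Q \right)} = 3 - r$
$d{\left(C \right)} = \sqrt{-5 + C}$ ($d{\left(C \right)} = \sqrt{C - 5} = \sqrt{-5 + C}$)
$A = - \frac{2}{21}$ ($A = \frac{19 - 17}{\left(3 - 6\right) - 18} = \frac{2}{\left(3 - 6\right) - 18} = \frac{2}{-3 - 18} = \frac{2}{-21} = 2 \left(- \frac{1}{21}\right) = - \frac{2}{21} \approx -0.095238$)
$S{\left(3,-2 \right)} A d{\left(-5 \right)} = \left(-4 - 2\right) \left(- \frac{2}{21}\right) \sqrt{-5 - 5} = \left(-6\right) \left(- \frac{2}{21}\right) \sqrt{-10} = \frac{4 i \sqrt{10}}{7}$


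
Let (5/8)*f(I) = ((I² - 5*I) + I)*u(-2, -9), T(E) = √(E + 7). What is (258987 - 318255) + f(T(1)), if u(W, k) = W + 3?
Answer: -296276/5 - 64*√2/5 ≈ -59273.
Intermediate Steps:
T(E) = √(7 + E)
u(W, k) = 3 + W
f(I) = -32*I/5 + 8*I²/5 (f(I) = 8*(((I² - 5*I) + I)*(3 - 2))/5 = 8*((I² - 4*I)*1)/5 = 8*(I² - 4*I)/5 = -32*I/5 + 8*I²/5)
(258987 - 318255) + f(T(1)) = (258987 - 318255) + 8*√(7 + 1)*(-4 + √(7 + 1))/5 = -59268 + 8*√8*(-4 + √8)/5 = -59268 + 8*(2*√2)*(-4 + 2*√2)/5 = -59268 + 16*√2*(-4 + 2*√2)/5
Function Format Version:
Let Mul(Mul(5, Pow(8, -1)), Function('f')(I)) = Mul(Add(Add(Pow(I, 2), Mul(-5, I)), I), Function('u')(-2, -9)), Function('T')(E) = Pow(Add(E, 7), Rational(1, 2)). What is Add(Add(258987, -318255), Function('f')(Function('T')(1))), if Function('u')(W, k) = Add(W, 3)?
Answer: Add(Rational(-296276, 5), Mul(Rational(-64, 5), Pow(2, Rational(1, 2)))) ≈ -59273.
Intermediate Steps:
Function('T')(E) = Pow(Add(7, E), Rational(1, 2))
Function('u')(W, k) = Add(3, W)
Function('f')(I) = Add(Mul(Rational(-32, 5), I), Mul(Rational(8, 5), Pow(I, 2))) (Function('f')(I) = Mul(Rational(8, 5), Mul(Add(Add(Pow(I, 2), Mul(-5, I)), I), Add(3, -2))) = Mul(Rational(8, 5), Mul(Add(Pow(I, 2), Mul(-4, I)), 1)) = Mul(Rational(8, 5), Add(Pow(I, 2), Mul(-4, I))) = Add(Mul(Rational(-32, 5), I), Mul(Rational(8, 5), Pow(I, 2))))
Add(Add(258987, -318255), Function('f')(Function('T')(1))) = Add(Add(258987, -318255), Mul(Rational(8, 5), Pow(Add(7, 1), Rational(1, 2)), Add(-4, Pow(Add(7, 1), Rational(1, 2))))) = Add(-59268, Mul(Rational(8, 5), Pow(8, Rational(1, 2)), Add(-4, Pow(8, Rational(1, 2))))) = Add(-59268, Mul(Rational(8, 5), Mul(2, Pow(2, Rational(1, 2))), Add(-4, Mul(2, Pow(2, Rational(1, 2)))))) = Add(-59268, Mul(Rational(16, 5), Pow(2, Rational(1, 2)), Add(-4, Mul(2, Pow(2, Rational(1, 2))))))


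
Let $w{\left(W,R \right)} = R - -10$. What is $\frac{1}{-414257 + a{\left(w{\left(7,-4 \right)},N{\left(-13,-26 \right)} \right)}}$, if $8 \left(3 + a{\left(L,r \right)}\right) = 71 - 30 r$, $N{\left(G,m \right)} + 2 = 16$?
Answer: $- \frac{8}{3314429} \approx -2.4137 \cdot 10^{-6}$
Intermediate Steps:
$N{\left(G,m \right)} = 14$ ($N{\left(G,m \right)} = -2 + 16 = 14$)
$w{\left(W,R \right)} = 10 + R$ ($w{\left(W,R \right)} = R + 10 = 10 + R$)
$a{\left(L,r \right)} = \frac{47}{8} - \frac{15 r}{4}$ ($a{\left(L,r \right)} = -3 + \frac{71 - 30 r}{8} = -3 - \left(- \frac{71}{8} + \frac{15 r}{4}\right) = \frac{47}{8} - \frac{15 r}{4}$)
$\frac{1}{-414257 + a{\left(w{\left(7,-4 \right)},N{\left(-13,-26 \right)} \right)}} = \frac{1}{-414257 + \left(\frac{47}{8} - \frac{105}{2}\right)} = \frac{1}{-414257 - \frac{373}{8}} = \frac{1}{- \frac{3314429}{8}} = - \frac{8}{3314429}$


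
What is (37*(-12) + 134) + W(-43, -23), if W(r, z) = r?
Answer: -353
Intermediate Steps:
(37*(-12) + 134) + W(-43, -23) = (37*(-12) + 134) - 43 = (-444 + 134) - 43 = -310 - 43 = -353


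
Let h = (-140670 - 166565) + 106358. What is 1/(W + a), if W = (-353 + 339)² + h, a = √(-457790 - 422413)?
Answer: -200681/40273743964 - I*√880203/40273743964 ≈ -4.9829e-6 - 2.3295e-8*I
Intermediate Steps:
h = -200877 (h = -307235 + 106358 = -200877)
a = I*√880203 (a = √(-880203) = I*√880203 ≈ 938.19*I)
W = -200681 (W = (-353 + 339)² - 200877 = (-14)² - 200877 = 196 - 200877 = -200681)
1/(W + a) = 1/(-200681 + I*√880203)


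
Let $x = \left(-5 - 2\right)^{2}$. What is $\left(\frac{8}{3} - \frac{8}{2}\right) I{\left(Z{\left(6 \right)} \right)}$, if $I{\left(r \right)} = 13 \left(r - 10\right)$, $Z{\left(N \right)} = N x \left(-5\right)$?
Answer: $\frac{76960}{3} \approx 25653.0$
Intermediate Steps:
$x = 49$ ($x = \left(-7\right)^{2} = 49$)
$Z{\left(N \right)} = - 245 N$ ($Z{\left(N \right)} = N 49 \left(-5\right) = 49 N \left(-5\right) = - 245 N$)
$I{\left(r \right)} = -130 + 13 r$ ($I{\left(r \right)} = 13 \left(-10 + r\right) = -130 + 13 r$)
$\left(\frac{8}{3} - \frac{8}{2}\right) I{\left(Z{\left(6 \right)} \right)} = \left(\frac{8}{3} - \frac{8}{2}\right) \left(-130 + 13 \left(\left(-245\right) 6\right)\right) = \left(8 \cdot \frac{1}{3} - 4\right) \left(-130 + 13 \left(-1470\right)\right) = \left(\frac{8}{3} - 4\right) \left(-130 - 19110\right) = \left(- \frac{4}{3}\right) \left(-19240\right) = \frac{76960}{3}$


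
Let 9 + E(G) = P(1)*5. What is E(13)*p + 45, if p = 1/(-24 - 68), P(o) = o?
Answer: 1036/23 ≈ 45.043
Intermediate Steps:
E(G) = -4 (E(G) = -9 + 1*5 = -9 + 5 = -4)
p = -1/92 (p = 1/(-92) = -1/92 ≈ -0.010870)
E(13)*p + 45 = -4*(-1/92) + 45 = 1/23 + 45 = 1036/23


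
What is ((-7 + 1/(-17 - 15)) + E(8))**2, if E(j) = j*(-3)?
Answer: 986049/1024 ≈ 962.94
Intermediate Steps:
E(j) = -3*j
((-7 + 1/(-17 - 15)) + E(8))**2 = ((-7 + 1/(-17 - 15)) - 3*8)**2 = ((-7 + 1/(-32)) - 24)**2 = ((-7 - 1/32) - 24)**2 = (-225/32 - 24)**2 = (-993/32)**2 = 986049/1024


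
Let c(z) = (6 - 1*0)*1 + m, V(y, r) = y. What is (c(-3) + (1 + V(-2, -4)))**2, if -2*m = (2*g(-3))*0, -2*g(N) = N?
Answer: 25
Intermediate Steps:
g(N) = -N/2
m = 0 (m = -2*(-1/2*(-3))*0/2 = -2*(3/2)*0/2 = -3*0/2 = -1/2*0 = 0)
c(z) = 6 (c(z) = (6 - 1*0)*1 + 0 = (6 + 0)*1 + 0 = 6*1 + 0 = 6 + 0 = 6)
(c(-3) + (1 + V(-2, -4)))**2 = (6 + (1 - 2))**2 = (6 - 1)**2 = 5**2 = 25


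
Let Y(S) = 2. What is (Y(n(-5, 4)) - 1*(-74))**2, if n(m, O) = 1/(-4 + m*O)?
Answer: 5776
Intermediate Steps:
n(m, O) = 1/(-4 + O*m)
(Y(n(-5, 4)) - 1*(-74))**2 = (2 - 1*(-74))**2 = (2 + 74)**2 = 76**2 = 5776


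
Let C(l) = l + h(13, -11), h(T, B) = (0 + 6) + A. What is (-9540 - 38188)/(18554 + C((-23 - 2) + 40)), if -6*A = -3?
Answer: -95456/37151 ≈ -2.5694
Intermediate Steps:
A = ½ (A = -⅙*(-3) = ½ ≈ 0.50000)
h(T, B) = 13/2 (h(T, B) = (0 + 6) + ½ = 6 + ½ = 13/2)
C(l) = 13/2 + l (C(l) = l + 13/2 = 13/2 + l)
(-9540 - 38188)/(18554 + C((-23 - 2) + 40)) = (-9540 - 38188)/(18554 + (13/2 + ((-23 - 2) + 40))) = -47728/(18554 + (13/2 + (-25 + 40))) = -47728/(18554 + (13/2 + 15)) = -47728/(18554 + 43/2) = -47728/37151/2 = -47728*2/37151 = -95456/37151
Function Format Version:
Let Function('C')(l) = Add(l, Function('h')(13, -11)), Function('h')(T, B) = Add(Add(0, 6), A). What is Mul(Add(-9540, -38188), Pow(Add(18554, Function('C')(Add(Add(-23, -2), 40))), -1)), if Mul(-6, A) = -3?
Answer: Rational(-95456, 37151) ≈ -2.5694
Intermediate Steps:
A = Rational(1, 2) (A = Mul(Rational(-1, 6), -3) = Rational(1, 2) ≈ 0.50000)
Function('h')(T, B) = Rational(13, 2) (Function('h')(T, B) = Add(Add(0, 6), Rational(1, 2)) = Add(6, Rational(1, 2)) = Rational(13, 2))
Function('C')(l) = Add(Rational(13, 2), l) (Function('C')(l) = Add(l, Rational(13, 2)) = Add(Rational(13, 2), l))
Mul(Add(-9540, -38188), Pow(Add(18554, Function('C')(Add(Add(-23, -2), 40))), -1)) = Mul(Add(-9540, -38188), Pow(Add(18554, Add(Rational(13, 2), Add(Add(-23, -2), 40))), -1)) = Mul(-47728, Pow(Add(18554, Add(Rational(13, 2), Add(-25, 40))), -1)) = Mul(-47728, Pow(Add(18554, Add(Rational(13, 2), 15)), -1)) = Mul(-47728, Pow(Add(18554, Rational(43, 2)), -1)) = Mul(-47728, Pow(Rational(37151, 2), -1)) = Mul(-47728, Rational(2, 37151)) = Rational(-95456, 37151)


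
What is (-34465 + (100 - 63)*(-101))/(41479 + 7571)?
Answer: -6367/8175 ≈ -0.77884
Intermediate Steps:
(-34465 + (100 - 63)*(-101))/(41479 + 7571) = (-34465 + 37*(-101))/49050 = (-34465 - 3737)*(1/49050) = -38202*1/49050 = -6367/8175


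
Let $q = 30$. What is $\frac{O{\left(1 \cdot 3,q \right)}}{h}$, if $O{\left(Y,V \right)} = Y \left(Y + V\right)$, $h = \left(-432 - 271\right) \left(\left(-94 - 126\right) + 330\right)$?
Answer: $- \frac{9}{7030} \approx -0.0012802$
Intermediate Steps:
$h = -77330$ ($h = - 703 \left(-220 + 330\right) = \left(-703\right) 110 = -77330$)
$O{\left(Y,V \right)} = Y \left(V + Y\right)$
$\frac{O{\left(1 \cdot 3,q \right)}}{h} = \frac{1 \cdot 3 \left(30 + 1 \cdot 3\right)}{-77330} = 3 \left(30 + 3\right) \left(- \frac{1}{77330}\right) = 3 \cdot 33 \left(- \frac{1}{77330}\right) = 99 \left(- \frac{1}{77330}\right) = - \frac{9}{7030}$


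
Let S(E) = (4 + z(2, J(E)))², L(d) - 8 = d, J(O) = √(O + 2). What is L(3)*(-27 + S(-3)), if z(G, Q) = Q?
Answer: -132 + 88*I ≈ -132.0 + 88.0*I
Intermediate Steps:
J(O) = √(2 + O)
L(d) = 8 + d
S(E) = (4 + √(2 + E))²
L(3)*(-27 + S(-3)) = (8 + 3)*(-27 + (4 + √(2 - 3))²) = 11*(-27 + (4 + √(-1))²) = 11*(-27 + (4 + I)²) = -297 + 11*(4 + I)²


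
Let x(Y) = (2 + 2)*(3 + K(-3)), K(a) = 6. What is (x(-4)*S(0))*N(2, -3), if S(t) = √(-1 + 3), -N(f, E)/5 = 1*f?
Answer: -360*√2 ≈ -509.12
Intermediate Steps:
N(f, E) = -5*f
x(Y) = 36 (x(Y) = (2 + 2)*(3 + 6) = 4*9 = 36)
S(t) = √2
(x(-4)*S(0))*N(2, -3) = (36*√2)*(-5*2) = (36*√2)*(-10) = -360*√2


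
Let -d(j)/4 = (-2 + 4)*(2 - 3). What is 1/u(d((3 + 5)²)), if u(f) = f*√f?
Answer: √2/32 ≈ 0.044194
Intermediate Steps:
d(j) = 8 (d(j) = -4*(-2 + 4)*(2 - 3) = -8*(-1) = -4*(-2) = 8)
u(f) = f^(3/2)
1/u(d((3 + 5)²)) = 1/(8^(3/2)) = 1/(16*√2) = √2/32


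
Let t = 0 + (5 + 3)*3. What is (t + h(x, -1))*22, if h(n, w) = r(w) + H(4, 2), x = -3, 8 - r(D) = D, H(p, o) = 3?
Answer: 792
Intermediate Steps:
r(D) = 8 - D
t = 24 (t = 0 + 8*3 = 0 + 24 = 24)
h(n, w) = 11 - w (h(n, w) = (8 - w) + 3 = 11 - w)
(t + h(x, -1))*22 = (24 + (11 - 1*(-1)))*22 = (24 + (11 + 1))*22 = (24 + 12)*22 = 36*22 = 792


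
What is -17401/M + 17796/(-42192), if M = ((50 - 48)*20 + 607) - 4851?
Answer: 6868423/1847658 ≈ 3.7174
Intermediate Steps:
M = -4204 (M = (2*20 + 607) - 4851 = (40 + 607) - 4851 = 647 - 4851 = -4204)
-17401/M + 17796/(-42192) = -17401/(-4204) + 17796/(-42192) = -17401*(-1/4204) + 17796*(-1/42192) = 17401/4204 - 1483/3516 = 6868423/1847658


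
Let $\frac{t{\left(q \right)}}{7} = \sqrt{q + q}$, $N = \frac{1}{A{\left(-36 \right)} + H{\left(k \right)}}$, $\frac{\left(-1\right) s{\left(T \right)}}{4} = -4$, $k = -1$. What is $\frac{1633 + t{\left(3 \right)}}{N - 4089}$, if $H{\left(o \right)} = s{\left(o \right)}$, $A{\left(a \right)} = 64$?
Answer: $- \frac{130640}{327119} - \frac{560 \sqrt{6}}{327119} \approx -0.40356$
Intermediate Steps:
$s{\left(T \right)} = 16$ ($s{\left(T \right)} = \left(-4\right) \left(-4\right) = 16$)
$H{\left(o \right)} = 16$
$N = \frac{1}{80}$ ($N = \frac{1}{64 + 16} = \frac{1}{80} \approx 0.0125$)
$t{\left(q \right)} = 7 \sqrt{2} \sqrt{q}$ ($t{\left(q \right)} = 7 \sqrt{q + q} = 7 \sqrt{2 q} = 7 \sqrt{2} \sqrt{q}$)
$\frac{1633 + t{\left(3 \right)}}{N - 4089} = \frac{1633 + 7 \sqrt{2} \sqrt{3}}{\frac{1}{80} - 4089} = \frac{1633 + 7 \sqrt{6}}{- \frac{327119}{80}} = \left(1633 + 7 \sqrt{6}\right) \left(- \frac{80}{327119}\right) = - \frac{130640}{327119} - \frac{560 \sqrt{6}}{327119}$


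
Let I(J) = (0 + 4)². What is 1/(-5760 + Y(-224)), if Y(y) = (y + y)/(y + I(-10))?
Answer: -13/74852 ≈ -0.00017368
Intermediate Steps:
I(J) = 16 (I(J) = 4² = 16)
Y(y) = 2*y/(16 + y) (Y(y) = (y + y)/(y + 16) = (2*y)/(16 + y) = 2*y/(16 + y))
1/(-5760 + Y(-224)) = 1/(-5760 + 2*(-224)/(16 - 224)) = 1/(-5760 + 2*(-224)/(-208)) = 1/(-5760 + 2*(-224)*(-1/208)) = 1/(-5760 + 28/13) = 1/(-74852/13) = -13/74852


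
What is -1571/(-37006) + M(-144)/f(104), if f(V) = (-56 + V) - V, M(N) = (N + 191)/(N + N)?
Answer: 13538185/298416384 ≈ 0.045367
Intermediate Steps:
M(N) = (191 + N)/(2*N) (M(N) = (191 + N)/((2*N)) = (191 + N)*(1/(2*N)) = (191 + N)/(2*N))
f(V) = -56
-1571/(-37006) + M(-144)/f(104) = -1571/(-37006) + ((½)*(191 - 144)/(-144))/(-56) = -1571*(-1/37006) + ((½)*(-1/144)*47)*(-1/56) = 1571/37006 - 47/288*(-1/56) = 1571/37006 + 47/16128 = 13538185/298416384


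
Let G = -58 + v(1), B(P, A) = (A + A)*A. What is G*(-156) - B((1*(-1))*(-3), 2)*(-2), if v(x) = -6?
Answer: 10000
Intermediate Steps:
B(P, A) = 2*A² (B(P, A) = (2*A)*A = 2*A²)
G = -64 (G = -58 - 6 = -64)
G*(-156) - B((1*(-1))*(-3), 2)*(-2) = -64*(-156) - 2*2²*(-2) = 9984 - 2*4*(-2) = 9984 - 1*8*(-2) = 9984 - 8*(-2) = 9984 + 16 = 10000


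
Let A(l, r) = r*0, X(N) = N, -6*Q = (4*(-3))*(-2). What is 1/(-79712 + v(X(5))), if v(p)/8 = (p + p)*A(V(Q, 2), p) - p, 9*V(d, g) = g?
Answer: -1/79752 ≈ -1.2539e-5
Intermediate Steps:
Q = -4 (Q = -4*(-3)*(-2)/6 = -(-2)*(-2) = -⅙*24 = -4)
V(d, g) = g/9
A(l, r) = 0
v(p) = -8*p (v(p) = 8*((p + p)*0 - p) = 8*((2*p)*0 - p) = 8*(0 - p) = 8*(-p) = -8*p)
1/(-79712 + v(X(5))) = 1/(-79712 - 8*5) = 1/(-79712 - 40) = 1/(-79752) = -1/79752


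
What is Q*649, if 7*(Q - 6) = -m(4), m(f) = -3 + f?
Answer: 26609/7 ≈ 3801.3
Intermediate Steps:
Q = 41/7 (Q = 6 + (-(-3 + 4))/7 = 6 + (-1*1)/7 = 6 + (⅐)*(-1) = 6 - ⅐ = 41/7 ≈ 5.8571)
Q*649 = (41/7)*649 = 26609/7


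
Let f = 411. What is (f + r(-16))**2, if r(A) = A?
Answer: 156025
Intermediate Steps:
(f + r(-16))**2 = (411 - 16)**2 = 395**2 = 156025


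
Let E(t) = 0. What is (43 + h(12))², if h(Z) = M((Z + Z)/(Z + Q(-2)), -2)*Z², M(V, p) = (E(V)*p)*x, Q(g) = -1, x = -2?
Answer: 1849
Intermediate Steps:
M(V, p) = 0 (M(V, p) = (0*p)*(-2) = 0*(-2) = 0)
h(Z) = 0 (h(Z) = 0*Z² = 0)
(43 + h(12))² = (43 + 0)² = 43² = 1849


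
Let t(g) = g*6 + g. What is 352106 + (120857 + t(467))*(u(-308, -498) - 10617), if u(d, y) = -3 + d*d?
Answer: 10457222850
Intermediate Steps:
u(d, y) = -3 + d²
t(g) = 7*g (t(g) = 6*g + g = 7*g)
352106 + (120857 + t(467))*(u(-308, -498) - 10617) = 352106 + (120857 + 7*467)*((-3 + (-308)²) - 10617) = 352106 + (120857 + 3269)*((-3 + 94864) - 10617) = 352106 + 124126*(94861 - 10617) = 352106 + 124126*84244 = 352106 + 10456870744 = 10457222850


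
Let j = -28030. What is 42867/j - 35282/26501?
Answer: -2124972827/742823030 ≈ -2.8607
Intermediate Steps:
42867/j - 35282/26501 = 42867/(-28030) - 35282/26501 = 42867*(-1/28030) - 35282*1/26501 = -42867/28030 - 35282/26501 = -2124972827/742823030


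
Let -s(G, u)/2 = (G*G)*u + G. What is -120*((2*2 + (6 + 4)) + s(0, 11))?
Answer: -1680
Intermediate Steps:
s(G, u) = -2*G - 2*u*G² (s(G, u) = -2*((G*G)*u + G) = -2*(G²*u + G) = -2*(u*G² + G) = -2*(G + u*G²) = -2*G - 2*u*G²)
-120*((2*2 + (6 + 4)) + s(0, 11)) = -120*((2*2 + (6 + 4)) - 2*0*(1 + 0*11)) = -120*((4 + 10) - 2*0*(1 + 0)) = -120*(14 - 2*0*1) = -120*(14 + 0) = -120*14 = -1680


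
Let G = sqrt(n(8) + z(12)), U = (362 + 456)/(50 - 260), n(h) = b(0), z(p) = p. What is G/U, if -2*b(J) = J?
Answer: -210*sqrt(3)/409 ≈ -0.88932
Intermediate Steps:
b(J) = -J/2
n(h) = 0 (n(h) = -1/2*0 = 0)
U = -409/105 (U = 818/(-210) = 818*(-1/210) = -409/105 ≈ -3.8952)
G = 2*sqrt(3) (G = sqrt(0 + 12) = sqrt(12) = 2*sqrt(3) ≈ 3.4641)
G/U = (2*sqrt(3))/(-409/105) = (2*sqrt(3))*(-105/409) = -210*sqrt(3)/409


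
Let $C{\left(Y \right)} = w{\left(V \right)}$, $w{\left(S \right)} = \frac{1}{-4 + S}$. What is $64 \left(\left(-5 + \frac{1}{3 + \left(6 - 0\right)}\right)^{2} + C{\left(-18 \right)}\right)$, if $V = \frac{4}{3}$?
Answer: $\frac{121960}{81} \approx 1505.7$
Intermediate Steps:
$V = \frac{4}{3}$ ($V = 4 \cdot \frac{1}{3} = \frac{4}{3} \approx 1.3333$)
$C{\left(Y \right)} = - \frac{3}{8}$ ($C{\left(Y \right)} = \frac{1}{-4 + \frac{4}{3}} = \frac{1}{- \frac{8}{3}} = - \frac{3}{8}$)
$64 \left(\left(-5 + \frac{1}{3 + \left(6 - 0\right)}\right)^{2} + C{\left(-18 \right)}\right) = 64 \left(\left(-5 + \frac{1}{3 + \left(6 - 0\right)}\right)^{2} - \frac{3}{8}\right) = 64 \left(\left(-5 + \frac{1}{3 + \left(6 + 0\right)}\right)^{2} - \frac{3}{8}\right) = 64 \left(\left(-5 + \frac{1}{3 + 6}\right)^{2} - \frac{3}{8}\right) = 64 \left(\left(-5 + \frac{1}{9}\right)^{2} - \frac{3}{8}\right) = 64 \left(\left(- \frac{44}{9}\right)^{2} - \frac{3}{8}\right) = 64 \left(\frac{1936}{81} - \frac{3}{8}\right) = 64 \cdot \frac{15245}{648} = \frac{121960}{81}$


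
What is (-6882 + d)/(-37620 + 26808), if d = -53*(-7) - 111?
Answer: 3311/5406 ≈ 0.61247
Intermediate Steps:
d = 260 (d = 371 - 111 = 260)
(-6882 + d)/(-37620 + 26808) = (-6882 + 260)/(-37620 + 26808) = -6622/(-10812) = -6622*(-1/10812) = 3311/5406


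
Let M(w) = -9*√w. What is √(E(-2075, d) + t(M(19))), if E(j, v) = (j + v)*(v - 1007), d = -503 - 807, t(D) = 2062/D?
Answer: √(25482053205 - 39178*√19)/57 ≈ 2800.5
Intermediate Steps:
d = -1310
E(j, v) = (-1007 + v)*(j + v) (E(j, v) = (j + v)*(-1007 + v) = (-1007 + v)*(j + v))
√(E(-2075, d) + t(M(19))) = √(((-1310)² - 1007*(-2075) - 1007*(-1310) - 2075*(-1310)) + 2062/((-9*√19))) = √((1716100 + 2089525 + 1319170 + 2718250) + 2062*(-√19/171)) = √(7843045 - 2062*√19/171)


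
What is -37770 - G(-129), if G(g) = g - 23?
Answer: -37618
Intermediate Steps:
G(g) = -23 + g
-37770 - G(-129) = -37770 - (-23 - 129) = -37770 - 1*(-152) = -37770 + 152 = -37618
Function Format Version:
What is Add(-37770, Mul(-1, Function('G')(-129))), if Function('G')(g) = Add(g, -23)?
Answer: -37618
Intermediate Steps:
Function('G')(g) = Add(-23, g)
Add(-37770, Mul(-1, Function('G')(-129))) = Add(-37770, Mul(-1, Add(-23, -129))) = Add(-37770, Mul(-1, -152)) = Add(-37770, 152) = -37618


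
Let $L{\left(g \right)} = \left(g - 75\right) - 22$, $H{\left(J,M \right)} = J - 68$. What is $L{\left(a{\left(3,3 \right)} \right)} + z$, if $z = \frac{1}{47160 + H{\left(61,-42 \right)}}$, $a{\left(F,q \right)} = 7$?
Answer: $- \frac{4243769}{47153} \approx -90.0$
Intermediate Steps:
$H{\left(J,M \right)} = -68 + J$
$L{\left(g \right)} = -97 + g$ ($L{\left(g \right)} = \left(-75 + g\right) - 22 = -97 + g$)
$z = \frac{1}{47153}$ ($z = \frac{1}{47160 + \left(-68 + 61\right)} = \frac{1}{47160 - 7} = \frac{1}{47153} \approx 2.1208 \cdot 10^{-5}$)
$L{\left(a{\left(3,3 \right)} \right)} + z = \left(-97 + 7\right) + \frac{1}{47153} = -90 + \frac{1}{47153} = - \frac{4243769}{47153}$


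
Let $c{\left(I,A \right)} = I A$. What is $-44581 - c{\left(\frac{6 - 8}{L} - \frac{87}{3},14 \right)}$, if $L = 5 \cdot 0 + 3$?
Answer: $- \frac{132497}{3} \approx -44166.0$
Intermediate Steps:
$L = 3$ ($L = 0 + 3 = 3$)
$c{\left(I,A \right)} = A I$
$-44581 - c{\left(\frac{6 - 8}{L} - \frac{87}{3},14 \right)} = -44581 - 14 \left(\frac{6 - 8}{3} - \frac{87}{3}\right) = -44581 - 14 \left(\left(6 - 8\right) \frac{1}{3} - 29\right) = -44581 - 14 \left(\left(-2\right) \frac{1}{3} - 29\right) = -44581 - 14 \left(- \frac{2}{3} - 29\right) = -44581 - 14 \left(- \frac{89}{3}\right) = -44581 - - \frac{1246}{3} = -44581 + \frac{1246}{3} = - \frac{132497}{3}$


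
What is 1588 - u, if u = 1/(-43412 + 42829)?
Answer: 925805/583 ≈ 1588.0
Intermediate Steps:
u = -1/583 (u = 1/(-583) = -1/583 ≈ -0.0017153)
1588 - u = 1588 - 1*(-1/583) = 1588 + 1/583 = 925805/583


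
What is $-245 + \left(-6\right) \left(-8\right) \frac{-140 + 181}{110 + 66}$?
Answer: $- \frac{2572}{11} \approx -233.82$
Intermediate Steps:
$-245 + \left(-6\right) \left(-8\right) \frac{-140 + 181}{110 + 66} = -245 + 48 \cdot \frac{41}{176} = -245 + \frac{123}{11} = - \frac{2572}{11}$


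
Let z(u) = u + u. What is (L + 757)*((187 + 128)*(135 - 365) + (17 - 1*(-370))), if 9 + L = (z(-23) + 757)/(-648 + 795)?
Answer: -2658332007/49 ≈ -5.4252e+7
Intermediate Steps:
z(u) = 2*u
L = -204/49 (L = -9 + (2*(-23) + 757)/(-648 + 795) = -9 + (-46 + 757)/147 = -9 + 711*(1/147) = -9 + 237/49 = -204/49 ≈ -4.1633)
(L + 757)*((187 + 128)*(135 - 365) + (17 - 1*(-370))) = (-204/49 + 757)*((187 + 128)*(135 - 365) + (17 - 1*(-370))) = 36889*(315*(-230) + (17 + 370))/49 = 36889*(-72450 + 387)/49 = (36889/49)*(-72063) = -2658332007/49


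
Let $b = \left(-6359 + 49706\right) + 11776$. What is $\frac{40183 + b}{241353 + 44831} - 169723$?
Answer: $- \frac{24285955863}{143092} \approx -1.6972 \cdot 10^{5}$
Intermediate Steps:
$b = 55123$ ($b = 43347 + 11776 = 55123$)
$\frac{40183 + b}{241353 + 44831} - 169723 = \frac{40183 + 55123}{241353 + 44831} - 169723 = \frac{95306}{286184} - 169723 = 95306 \cdot \frac{1}{286184} - 169723 = \frac{47653}{143092} - 169723 = - \frac{24285955863}{143092}$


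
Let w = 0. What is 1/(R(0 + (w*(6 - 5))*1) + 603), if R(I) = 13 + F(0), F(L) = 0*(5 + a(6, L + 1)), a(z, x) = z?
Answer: 1/616 ≈ 0.0016234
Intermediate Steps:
F(L) = 0 (F(L) = 0*(5 + 6) = 0*11 = 0)
R(I) = 13 (R(I) = 13 + 0 = 13)
1/(R(0 + (w*(6 - 5))*1) + 603) = 1/(13 + 603) = 1/616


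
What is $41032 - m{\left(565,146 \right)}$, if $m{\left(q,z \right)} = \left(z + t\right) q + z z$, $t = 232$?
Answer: $-193854$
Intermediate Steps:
$m{\left(q,z \right)} = z^{2} + q \left(232 + z\right)$ ($m{\left(q,z \right)} = \left(z + 232\right) q + z z = \left(232 + z\right) q + z^{2} = q \left(232 + z\right) + z^{2} = z^{2} + q \left(232 + z\right)$)
$41032 - m{\left(565,146 \right)} = 41032 - \left(146^{2} + 232 \cdot 565 + 565 \cdot 146\right) = 41032 - \left(21316 + 131080 + 82490\right) = 41032 - 234886 = -193854$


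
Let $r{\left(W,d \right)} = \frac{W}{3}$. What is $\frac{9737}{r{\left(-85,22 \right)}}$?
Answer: $- \frac{29211}{85} \approx -343.66$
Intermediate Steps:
$r{\left(W,d \right)} = \frac{W}{3}$ ($r{\left(W,d \right)} = W \frac{1}{3} = \frac{W}{3}$)
$\frac{9737}{r{\left(-85,22 \right)}} = \frac{9737}{\frac{1}{3} \left(-85\right)} = \frac{9737}{- \frac{85}{3}} = 9737 \left(- \frac{3}{85}\right) = - \frac{29211}{85}$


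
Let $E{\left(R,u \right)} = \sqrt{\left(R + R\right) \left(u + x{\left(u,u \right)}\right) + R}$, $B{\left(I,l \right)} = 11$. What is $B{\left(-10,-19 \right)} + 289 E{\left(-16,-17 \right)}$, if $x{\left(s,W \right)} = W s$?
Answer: $11 + 1156 i \sqrt{545} \approx 11.0 + 26987.0 i$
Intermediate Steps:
$E{\left(R,u \right)} = \sqrt{R + 2 R \left(u + u^{2}\right)}$ ($E{\left(R,u \right)} = \sqrt{\left(R + R\right) \left(u + u u\right) + R} = \sqrt{2 R \left(u + u^{2}\right) + R} = \sqrt{R + 2 R \left(u + u^{2}\right)}$)
$B{\left(-10,-19 \right)} + 289 E{\left(-16,-17 \right)} = 11 + 289 \sqrt{- 16 \left(1 + 2 \left(-17\right) + 2 \left(-17\right)^{2}\right)} = 11 + 289 \sqrt{- 16 \left(1 - 34 + 2 \cdot 289\right)} = 11 + 289 \sqrt{- 16 \left(1 - 34 + 578\right)} = 11 + 289 \sqrt{\left(-16\right) 545} = 11 + 289 \sqrt{-8720} = 11 + 289 \cdot 4 i \sqrt{545} = 11 + 1156 i \sqrt{545}$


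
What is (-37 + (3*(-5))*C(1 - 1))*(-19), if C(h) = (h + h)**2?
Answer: 703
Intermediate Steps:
C(h) = 4*h**2 (C(h) = (2*h)**2 = 4*h**2)
(-37 + (3*(-5))*C(1 - 1))*(-19) = (-37 + (3*(-5))*(4*(1 - 1)**2))*(-19) = (-37 - 60*0**2)*(-19) = (-37 - 60*0)*(-19) = (-37 - 15*0)*(-19) = (-37 + 0)*(-19) = -37*(-19) = 703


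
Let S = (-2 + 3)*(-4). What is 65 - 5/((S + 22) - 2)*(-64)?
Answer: 85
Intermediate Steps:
S = -4 (S = 1*(-4) = -4)
65 - 5/((S + 22) - 2)*(-64) = 65 - 5/((-4 + 22) - 2)*(-64) = 65 - 5/(18 - 2)*(-64) = 65 - 5/16*(-64) = 65 + 20 = 85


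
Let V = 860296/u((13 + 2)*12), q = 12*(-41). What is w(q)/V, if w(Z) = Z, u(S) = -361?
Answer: 44403/215074 ≈ 0.20645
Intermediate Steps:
q = -492
V = -860296/361 (V = 860296/(-361) = 860296*(-1/361) = -860296/361 ≈ -2383.1)
w(q)/V = -492/(-860296/361) = -492*(-361/860296) = 44403/215074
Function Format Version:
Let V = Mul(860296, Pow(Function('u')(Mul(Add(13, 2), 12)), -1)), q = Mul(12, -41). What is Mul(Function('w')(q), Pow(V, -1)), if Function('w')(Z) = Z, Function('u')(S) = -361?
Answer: Rational(44403, 215074) ≈ 0.20645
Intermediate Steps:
q = -492
V = Rational(-860296, 361) (V = Mul(860296, Pow(-361, -1)) = Mul(860296, Rational(-1, 361)) = Rational(-860296, 361) ≈ -2383.1)
Mul(Function('w')(q), Pow(V, -1)) = Mul(-492, Pow(Rational(-860296, 361), -1)) = Mul(-492, Rational(-361, 860296)) = Rational(44403, 215074)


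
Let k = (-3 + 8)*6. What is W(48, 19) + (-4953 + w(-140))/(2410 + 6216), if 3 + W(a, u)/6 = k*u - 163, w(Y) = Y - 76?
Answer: 20904255/8626 ≈ 2423.4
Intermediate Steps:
w(Y) = -76 + Y
k = 30 (k = 5*6 = 30)
W(a, u) = -996 + 180*u (W(a, u) = -18 + 6*(30*u - 163) = -18 + 6*(-163 + 30*u) = -18 + (-978 + 180*u) = -996 + 180*u)
W(48, 19) + (-4953 + w(-140))/(2410 + 6216) = (-996 + 180*19) + (-4953 + (-76 - 140))/(2410 + 6216) = (-996 + 3420) + (-4953 - 216)/8626 = 2424 - 5169*1/8626 = 2424 - 5169/8626 = 20904255/8626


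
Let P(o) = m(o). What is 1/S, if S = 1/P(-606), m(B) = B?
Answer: -606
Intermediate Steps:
P(o) = o
S = -1/606 (S = 1/(-606) = -1/606 ≈ -0.0016502)
1/S = 1/(-1/606) = -606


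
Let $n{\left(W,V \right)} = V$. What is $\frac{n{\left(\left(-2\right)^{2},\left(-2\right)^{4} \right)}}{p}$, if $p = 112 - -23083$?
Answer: $\frac{16}{23195} \approx 0.0006898$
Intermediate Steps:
$p = 23195$ ($p = 112 + 23083 = 23195$)
$\frac{n{\left(\left(-2\right)^{2},\left(-2\right)^{4} \right)}}{p} = \frac{\left(-2\right)^{4}}{23195} = 16 \cdot \frac{1}{23195} = \frac{16}{23195}$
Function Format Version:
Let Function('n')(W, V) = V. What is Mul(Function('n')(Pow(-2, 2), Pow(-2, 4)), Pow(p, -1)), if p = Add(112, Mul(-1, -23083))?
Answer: Rational(16, 23195) ≈ 0.00068980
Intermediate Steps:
p = 23195 (p = Add(112, 23083) = 23195)
Mul(Function('n')(Pow(-2, 2), Pow(-2, 4)), Pow(p, -1)) = Mul(Pow(-2, 4), Pow(23195, -1)) = Mul(16, Rational(1, 23195)) = Rational(16, 23195)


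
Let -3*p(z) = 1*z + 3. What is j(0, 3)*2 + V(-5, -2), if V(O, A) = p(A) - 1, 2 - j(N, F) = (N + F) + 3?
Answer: -28/3 ≈ -9.3333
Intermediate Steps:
j(N, F) = -1 - F - N (j(N, F) = 2 - ((N + F) + 3) = 2 - ((F + N) + 3) = 2 - (3 + F + N) = 2 + (-3 - F - N) = -1 - F - N)
p(z) = -1 - z/3 (p(z) = -(1*z + 3)/3 = -(z + 3)/3 = -(3 + z)/3 = -1 - z/3)
V(O, A) = -2 - A/3 (V(O, A) = (-1 - A/3) - 1 = -2 - A/3)
j(0, 3)*2 + V(-5, -2) = (-1 - 1*3 - 1*0)*2 + (-2 - ⅓*(-2)) = (-1 - 3 + 0)*2 + (-2 + ⅔) = -4*2 - 4/3 = -8 - 4/3 = -28/3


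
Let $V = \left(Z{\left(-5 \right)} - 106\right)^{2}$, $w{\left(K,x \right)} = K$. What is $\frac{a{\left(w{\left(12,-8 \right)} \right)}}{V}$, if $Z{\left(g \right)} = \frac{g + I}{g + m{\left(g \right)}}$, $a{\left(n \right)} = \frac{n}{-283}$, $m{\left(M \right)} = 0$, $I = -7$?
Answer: $- \frac{75}{18983923} \approx -3.9507 \cdot 10^{-6}$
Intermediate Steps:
$a{\left(n \right)} = - \frac{n}{283}$ ($a{\left(n \right)} = n \left(- \frac{1}{283}\right) = - \frac{n}{283}$)
$Z{\left(g \right)} = \frac{-7 + g}{g}$ ($Z{\left(g \right)} = \frac{g - 7}{g + 0} = \frac{-7 + g}{g}$)
$V = \frac{268324}{25}$ ($V = \left(\frac{-7 - 5}{-5} - 106\right)^{2} = \left(\left(- \frac{1}{5}\right) \left(-12\right) - 106\right)^{2} = \left(\frac{12}{5} - 106\right)^{2} = \left(- \frac{518}{5}\right)^{2} = \frac{268324}{25} \approx 10733.0$)
$\frac{a{\left(w{\left(12,-8 \right)} \right)}}{V} = \frac{\left(- \frac{1}{283}\right) 12}{\frac{268324}{25}} = \left(- \frac{12}{283}\right) \frac{25}{268324} = - \frac{75}{18983923}$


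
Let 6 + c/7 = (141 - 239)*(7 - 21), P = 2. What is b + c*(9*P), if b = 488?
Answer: 172604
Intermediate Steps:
c = 9562 (c = -42 + 7*((141 - 239)*(7 - 21)) = -42 + 7*(-98*(-14)) = -42 + 7*1372 = -42 + 9604 = 9562)
b + c*(9*P) = 488 + 9562*(9*2) = 488 + 9562*18 = 488 + 172116 = 172604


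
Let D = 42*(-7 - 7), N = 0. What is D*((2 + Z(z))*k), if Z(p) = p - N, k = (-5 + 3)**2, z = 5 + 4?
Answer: -25872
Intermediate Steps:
z = 9
k = 4 (k = (-2)**2 = 4)
Z(p) = p (Z(p) = p - 1*0 = p + 0 = p)
D = -588 (D = 42*(-14) = -588)
D*((2 + Z(z))*k) = -588*(2 + 9)*4 = -6468*4 = -588*44 = -25872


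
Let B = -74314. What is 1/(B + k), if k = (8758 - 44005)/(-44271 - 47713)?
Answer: -91984/6835663729 ≈ -1.3456e-5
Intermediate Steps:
k = 35247/91984 (k = -35247/(-91984) = -35247*(-1/91984) = 35247/91984 ≈ 0.38319)
1/(B + k) = 1/(-74314 + 35247/91984) = 1/(-6835663729/91984) = -91984/6835663729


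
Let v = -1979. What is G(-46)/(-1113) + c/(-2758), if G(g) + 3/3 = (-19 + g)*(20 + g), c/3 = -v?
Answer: -536483/146174 ≈ -3.6702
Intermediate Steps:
c = 5937 (c = 3*(-1*(-1979)) = 3*1979 = 5937)
G(g) = -1 + (-19 + g)*(20 + g)
G(-46)/(-1113) + c/(-2758) = (-381 - 46 + (-46)²)/(-1113) + 5937/(-2758) = (-381 - 46 + 2116)*(-1/1113) + 5937*(-1/2758) = 1689*(-1/1113) - 5937/2758 = -563/371 - 5937/2758 = -536483/146174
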